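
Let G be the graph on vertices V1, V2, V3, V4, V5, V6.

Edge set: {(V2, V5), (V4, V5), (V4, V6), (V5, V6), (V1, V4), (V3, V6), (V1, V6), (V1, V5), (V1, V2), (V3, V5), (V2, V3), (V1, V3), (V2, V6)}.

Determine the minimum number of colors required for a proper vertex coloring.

5

V1, V2, V3, V5, V6 form a clique, so at least 5 colors are needed.
5 colors suffice: V1=R, V2=P, V3=Y, V4=Y, V5=B, V6=G. No two adjacent vertices share a color.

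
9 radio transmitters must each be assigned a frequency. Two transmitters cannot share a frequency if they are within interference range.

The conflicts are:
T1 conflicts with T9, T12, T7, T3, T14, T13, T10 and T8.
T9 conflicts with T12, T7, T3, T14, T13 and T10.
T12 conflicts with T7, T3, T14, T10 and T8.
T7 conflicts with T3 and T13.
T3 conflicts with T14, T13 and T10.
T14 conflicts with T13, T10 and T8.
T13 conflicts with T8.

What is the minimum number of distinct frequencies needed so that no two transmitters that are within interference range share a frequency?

T1, T9, T12, T3, T14, T10 are mutually in conflict, so at least 6 frequencies are needed.
A valid assignment using 6 frequencies: T1=1, T9=4, T12=2, T7=3, T3=5, T14=3, T13=2, T10=6, T8=4. Every pair that conflicts lands in different frequencies.

6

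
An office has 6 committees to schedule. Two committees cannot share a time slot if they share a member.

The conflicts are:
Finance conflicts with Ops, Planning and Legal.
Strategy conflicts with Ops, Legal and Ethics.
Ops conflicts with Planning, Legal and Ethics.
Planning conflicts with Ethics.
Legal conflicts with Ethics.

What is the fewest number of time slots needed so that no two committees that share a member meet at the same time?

4

Strategy, Ops, Legal, Ethics pairwise conflict, so at least 4 time slots are needed.
A valid assignment using 4 time slots: Finance=2, Strategy=4, Ops=1, Planning=3, Legal=3, Ethics=2. Each listed conflict is separated.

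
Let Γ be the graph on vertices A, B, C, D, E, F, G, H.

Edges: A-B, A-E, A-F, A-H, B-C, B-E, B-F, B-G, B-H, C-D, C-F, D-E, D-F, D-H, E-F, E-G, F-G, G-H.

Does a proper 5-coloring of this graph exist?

The chromatic number is 4. B, E, F, G are mutually adjacent (a clique of size 4), so at least 4 colors are needed.
4 colors suffice: color 1 → {F, H}; color 2 → {B, D}; color 3 → {C, E}; color 4 → {A, G}.
Since 5 ≥ 4, a proper 5-coloring certainly exists.

Yes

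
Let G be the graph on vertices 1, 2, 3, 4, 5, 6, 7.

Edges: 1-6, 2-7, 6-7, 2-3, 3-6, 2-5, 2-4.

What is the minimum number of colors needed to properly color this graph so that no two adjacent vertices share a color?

2 and 5 are adjacent, so at least 2 colors are needed.
One proper 2-coloring: 1=b, 2=a, 3=b, 4=b, 5=b, 6=a, 7=b. Each edge has distinct colors on its endpoints.

2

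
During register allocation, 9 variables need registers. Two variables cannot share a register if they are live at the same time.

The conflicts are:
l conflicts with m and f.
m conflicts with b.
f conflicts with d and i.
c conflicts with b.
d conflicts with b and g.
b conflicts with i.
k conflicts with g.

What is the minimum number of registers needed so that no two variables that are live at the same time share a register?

The cycle i-f-l-m-b-i has odd length 5, so it cannot be 2-colored; at least 3 registers are needed.
A valid assignment using 3 registers: l=2, m=3, f=1, c=2, d=2, b=1, k=2, g=1, i=2. Every pair that conflicts lands in different registers.

3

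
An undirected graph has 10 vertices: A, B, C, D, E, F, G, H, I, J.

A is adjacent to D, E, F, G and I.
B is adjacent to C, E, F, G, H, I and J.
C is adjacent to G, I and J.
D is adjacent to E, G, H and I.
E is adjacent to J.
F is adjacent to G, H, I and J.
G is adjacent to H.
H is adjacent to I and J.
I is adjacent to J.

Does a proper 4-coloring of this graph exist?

No

B, F, H, I, J are pairwise adjacent (a clique of size 5), so at least 5 colors are needed.
So 4 colors are not enough.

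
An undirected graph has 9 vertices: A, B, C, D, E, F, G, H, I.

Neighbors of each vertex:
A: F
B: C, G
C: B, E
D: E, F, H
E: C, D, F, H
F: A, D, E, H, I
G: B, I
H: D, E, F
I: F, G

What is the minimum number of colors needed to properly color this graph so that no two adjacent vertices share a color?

D, E, F, H are mutually adjacent (a clique of size 4), so at least 4 colors are needed.
One proper 4-coloring: A=2, B=1, C=3, D=4, E=2, F=1, G=3, H=3, I=2. Each edge has distinct colors on its endpoints.

4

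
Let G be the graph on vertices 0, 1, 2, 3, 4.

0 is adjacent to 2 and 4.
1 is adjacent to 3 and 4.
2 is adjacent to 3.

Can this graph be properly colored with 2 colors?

The cycle 4-1-3-2-0-4 has odd length 5, so it cannot be 2-colored; at least 3 colors are needed.
So 2 colors are not enough.

No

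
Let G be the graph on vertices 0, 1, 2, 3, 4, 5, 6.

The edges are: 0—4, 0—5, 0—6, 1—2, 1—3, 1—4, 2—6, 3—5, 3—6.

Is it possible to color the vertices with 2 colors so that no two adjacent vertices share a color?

No

The cycle 4-1-3-6-0-4 has odd length 5, so it cannot be 2-colored; at least 3 colors are needed.
So 2 colors are not enough.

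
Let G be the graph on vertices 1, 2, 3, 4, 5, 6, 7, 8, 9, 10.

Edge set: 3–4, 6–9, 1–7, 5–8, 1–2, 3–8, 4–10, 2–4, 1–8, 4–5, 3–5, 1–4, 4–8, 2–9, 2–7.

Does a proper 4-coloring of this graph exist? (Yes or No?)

Yes

The chromatic number is 4. 3, 4, 5, 8 are mutually adjacent (a clique of size 4), so at least 4 colors are needed.
4 colors suffice: 1=green, 2=blue, 3=green, 4=red, 5=yellow, 6=blue, 7=red, 8=blue, 9=red, 10=blue.
That is already a proper 4-coloring.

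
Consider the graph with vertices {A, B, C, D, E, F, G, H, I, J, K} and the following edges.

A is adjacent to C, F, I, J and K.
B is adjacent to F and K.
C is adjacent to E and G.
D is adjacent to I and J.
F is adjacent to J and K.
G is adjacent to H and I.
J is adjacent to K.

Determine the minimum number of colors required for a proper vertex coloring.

4

A, F, J, K form a clique, so at least 4 colors are needed.
4 colors suffice: color 1 → {A, B, D, E, G}; color 2 → {C, F, H, I}; color 3 → {J}; color 4 → {K}. Every edge joins two different colors.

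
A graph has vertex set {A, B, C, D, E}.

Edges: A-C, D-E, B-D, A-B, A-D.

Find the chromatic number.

A, B, D are mutually adjacent, so at least 3 colors are needed.
3 colors suffice: A=1, B=3, C=2, D=2, E=1. Each edge has distinct colors on its endpoints.

3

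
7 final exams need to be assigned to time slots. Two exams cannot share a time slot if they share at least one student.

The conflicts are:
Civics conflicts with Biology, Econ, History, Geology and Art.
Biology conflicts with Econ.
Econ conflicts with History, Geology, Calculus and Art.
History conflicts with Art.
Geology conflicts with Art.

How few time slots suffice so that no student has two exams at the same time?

4

Civics, Econ, Geology, Art are mutually in conflict, so at least 4 time slots are needed.
Using 4 time slots: Civics=2, Biology=3, Econ=1, History=4, Geology=4, Calculus=2, Art=3. Each listed conflict is separated.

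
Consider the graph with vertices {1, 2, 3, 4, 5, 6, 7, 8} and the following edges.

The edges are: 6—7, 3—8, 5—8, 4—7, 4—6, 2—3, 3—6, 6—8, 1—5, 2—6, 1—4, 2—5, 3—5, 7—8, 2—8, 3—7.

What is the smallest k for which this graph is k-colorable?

4

2, 3, 6, 8 are pairwise adjacent (a clique of size 4), so at least 4 colors are needed.
4 colors suffice: color red → {3, 4}; color blue → {5, 6}; color green → {1, 8}; color yellow → {2, 7}. No two adjacent vertices share a color.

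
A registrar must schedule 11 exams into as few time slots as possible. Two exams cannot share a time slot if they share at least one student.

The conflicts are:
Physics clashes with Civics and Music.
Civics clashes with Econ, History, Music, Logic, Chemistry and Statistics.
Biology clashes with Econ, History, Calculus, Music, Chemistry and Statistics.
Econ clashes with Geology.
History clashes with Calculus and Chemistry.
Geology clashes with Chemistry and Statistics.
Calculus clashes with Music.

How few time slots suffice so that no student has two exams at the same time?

Biology, History, Calculus all conflict with each other, so at least 3 time slots are needed.
3 time slots suffice: Physics=3, Civics=1, Biology=1, Econ=2, History=2, Geology=1, Calculus=3, Music=2, Logic=2, Chemistry=3, Statistics=2. No two conflicting exams share a time slot.

3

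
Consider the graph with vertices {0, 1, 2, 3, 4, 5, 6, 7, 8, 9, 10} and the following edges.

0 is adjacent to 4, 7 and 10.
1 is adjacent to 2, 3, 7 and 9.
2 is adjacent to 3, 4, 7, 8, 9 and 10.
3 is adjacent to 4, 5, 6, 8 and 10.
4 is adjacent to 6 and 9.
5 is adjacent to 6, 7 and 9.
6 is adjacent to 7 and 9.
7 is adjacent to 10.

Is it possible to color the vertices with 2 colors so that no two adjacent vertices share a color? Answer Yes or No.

No

0, 7, 10 form a triangle, so at least 3 colors are needed.
So 2 colors are not enough.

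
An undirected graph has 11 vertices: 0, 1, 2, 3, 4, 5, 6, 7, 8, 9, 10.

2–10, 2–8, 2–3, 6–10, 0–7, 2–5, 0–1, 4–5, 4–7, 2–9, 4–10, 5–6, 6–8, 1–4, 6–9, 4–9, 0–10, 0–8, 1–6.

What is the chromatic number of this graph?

2

6 and 8 are adjacent, so at least 2 colors are needed.
2 colors suffice: color a → {0, 2, 4, 6}; color b → {1, 3, 5, 7, 8, 9, 10}. Every edge joins two different colors.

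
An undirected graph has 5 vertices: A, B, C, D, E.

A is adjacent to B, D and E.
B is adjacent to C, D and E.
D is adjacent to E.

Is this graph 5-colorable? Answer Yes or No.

The chromatic number is 4. A, B, D, E are pairwise adjacent (a clique of size 4), so at least 4 colors are needed.
4 colors suffice: A=2, B=1, C=2, D=3, E=4.
Since 5 ≥ 4, a proper 5-coloring certainly exists.

Yes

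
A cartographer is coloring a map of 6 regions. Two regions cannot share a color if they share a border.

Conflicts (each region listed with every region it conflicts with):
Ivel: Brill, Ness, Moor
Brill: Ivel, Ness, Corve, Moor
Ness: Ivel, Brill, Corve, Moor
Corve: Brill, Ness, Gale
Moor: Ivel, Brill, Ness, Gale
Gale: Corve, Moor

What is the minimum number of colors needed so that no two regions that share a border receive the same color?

4

Ivel, Brill, Ness, Moor pairwise conflict, so at least 4 colors are needed.
One proper 4-coloring: Ivel=4, Brill=2, Ness=1, Corve=3, Moor=3, Gale=1. Each listed conflict is separated.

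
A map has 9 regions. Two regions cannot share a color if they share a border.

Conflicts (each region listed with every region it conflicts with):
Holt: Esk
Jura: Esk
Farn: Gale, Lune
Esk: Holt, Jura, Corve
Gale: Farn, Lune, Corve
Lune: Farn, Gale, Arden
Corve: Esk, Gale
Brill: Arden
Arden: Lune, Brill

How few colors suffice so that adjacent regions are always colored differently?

Farn, Gale, Lune all conflict with each other, so at least 3 colors are needed.
3 colors suffice: color 1 → {Esk, Gale, Arden}; color 2 → {Holt, Jura, Lune, Corve, Brill}; color 3 → {Farn}. Every pair that conflicts lands in different colors.

3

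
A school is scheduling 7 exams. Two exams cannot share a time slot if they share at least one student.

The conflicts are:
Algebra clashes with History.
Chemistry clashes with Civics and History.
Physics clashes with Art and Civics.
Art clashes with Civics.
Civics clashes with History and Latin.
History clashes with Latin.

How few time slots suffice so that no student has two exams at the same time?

Physics, Art, Civics pairwise conflict, so at least 3 time slots are needed.
Using 3 time slots: Algebra=1, Chemistry=3, Physics=3, Art=2, Civics=1, History=2, Latin=3. Each listed conflict is separated.

3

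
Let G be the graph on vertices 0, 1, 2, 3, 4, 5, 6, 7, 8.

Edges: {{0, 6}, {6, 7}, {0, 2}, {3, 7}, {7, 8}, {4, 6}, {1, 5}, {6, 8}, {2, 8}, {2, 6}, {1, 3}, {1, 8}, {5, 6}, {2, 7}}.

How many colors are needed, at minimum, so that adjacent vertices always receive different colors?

2, 6, 7, 8 form a clique, so at least 4 colors are needed.
4 colors suffice: color red → {1, 6}; color blue → {2, 3, 4, 5}; color green → {0, 8}; color yellow → {7}. No two adjacent vertices share a color.

4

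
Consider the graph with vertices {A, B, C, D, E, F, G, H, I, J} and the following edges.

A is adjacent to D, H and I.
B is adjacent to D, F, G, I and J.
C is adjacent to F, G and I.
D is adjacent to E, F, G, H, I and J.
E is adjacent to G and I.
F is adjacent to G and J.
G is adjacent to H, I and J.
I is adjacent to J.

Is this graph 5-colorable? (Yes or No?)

The chromatic number is 5. B, D, F, G, J are pairwise adjacent (a clique of size 5), so at least 5 colors are needed.
5 colors suffice: color 1 → {A, G}; color 2 → {C, D}; color 3 → {F, H, I}; color 4 → {B, E}; color 5 → {J}.
That is already a proper 5-coloring.

Yes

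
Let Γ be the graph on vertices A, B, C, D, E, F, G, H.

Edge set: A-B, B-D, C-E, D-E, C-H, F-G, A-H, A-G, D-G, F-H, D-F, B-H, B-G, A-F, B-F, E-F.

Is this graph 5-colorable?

The chromatic number is 4. B, D, F, G are mutually adjacent (a clique of size 4), so at least 4 colors are needed.
A valid assignment using 4 colors: A=3, B=2, C=1, D=3, E=2, F=1, G=4, H=4.
Since 5 ≥ 4, a proper 5-coloring certainly exists.

Yes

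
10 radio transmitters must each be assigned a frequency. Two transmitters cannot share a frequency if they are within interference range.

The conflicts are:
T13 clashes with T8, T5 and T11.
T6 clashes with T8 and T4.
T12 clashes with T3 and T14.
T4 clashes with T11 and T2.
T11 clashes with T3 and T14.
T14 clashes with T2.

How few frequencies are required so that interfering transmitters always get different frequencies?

3

The cycle T4-T11-T13-T8-T6-T4 has odd length 5, so it cannot be 2-colored; at least 3 frequencies are needed.
3 frequencies suffice: frequency 1 → {T6, T12, T5, T11, T2}; frequency 2 → {T13, T4, T3, T14}; frequency 3 → {T8}. No two conflicting transmitters share a frequency.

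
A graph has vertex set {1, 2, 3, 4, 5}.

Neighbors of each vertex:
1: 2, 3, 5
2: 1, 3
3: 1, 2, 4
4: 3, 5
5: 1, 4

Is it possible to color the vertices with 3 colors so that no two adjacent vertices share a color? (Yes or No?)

The chromatic number is 3. 1, 2, 3 are mutually adjacent, so at least 3 colors are needed.
A valid assignment using 3 colors: 1=red, 2=green, 3=blue, 4=red, 5=blue.
That is already a proper 3-coloring.

Yes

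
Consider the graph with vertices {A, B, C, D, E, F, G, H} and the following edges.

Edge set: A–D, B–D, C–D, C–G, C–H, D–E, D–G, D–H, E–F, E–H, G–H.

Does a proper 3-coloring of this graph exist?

No

C, D, G, H are pairwise adjacent (a clique of size 4), so at least 4 colors are needed.
So 3 colors are not enough.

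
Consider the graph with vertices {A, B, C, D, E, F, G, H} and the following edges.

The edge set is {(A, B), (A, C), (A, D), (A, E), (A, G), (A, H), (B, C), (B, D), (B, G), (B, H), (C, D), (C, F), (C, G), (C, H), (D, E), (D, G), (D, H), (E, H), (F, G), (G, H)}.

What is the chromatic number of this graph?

A, B, C, D, G, H are mutually adjacent (a clique of size 6), so at least 6 colors are needed.
One proper 6-coloring: A=3, B=6, C=2, D=4, E=1, F=3, G=1, H=5. Each edge has distinct colors on its endpoints.

6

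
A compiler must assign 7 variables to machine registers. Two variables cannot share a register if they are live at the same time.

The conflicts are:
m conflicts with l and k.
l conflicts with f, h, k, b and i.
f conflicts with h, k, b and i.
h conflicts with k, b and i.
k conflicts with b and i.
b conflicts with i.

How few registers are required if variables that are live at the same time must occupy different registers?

l, f, h, k, b, i pairwise conflict, so at least 6 registers are needed.
6 registers suffice: m=3, l=1, f=3, h=5, k=2, b=6, i=4. Each listed conflict is separated.

6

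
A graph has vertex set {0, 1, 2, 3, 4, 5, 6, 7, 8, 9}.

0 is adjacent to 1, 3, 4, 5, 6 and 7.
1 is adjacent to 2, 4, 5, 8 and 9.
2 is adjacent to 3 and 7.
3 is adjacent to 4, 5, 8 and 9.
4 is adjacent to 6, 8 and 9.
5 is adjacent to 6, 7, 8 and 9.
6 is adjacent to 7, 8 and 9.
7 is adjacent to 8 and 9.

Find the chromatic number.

5, 6, 7, 9 are pairwise adjacent (a clique of size 4), so at least 4 colors are needed.
A valid assignment using 4 colors: 0=b, 1=c, 2=a, 3=c, 4=a, 5=a, 6=d, 7=c, 8=b, 9=b. No two adjacent vertices share a color.

4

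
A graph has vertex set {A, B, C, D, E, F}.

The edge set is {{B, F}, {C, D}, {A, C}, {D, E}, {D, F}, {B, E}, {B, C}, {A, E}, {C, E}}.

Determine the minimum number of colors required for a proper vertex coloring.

3

A, C, E are pairwise adjacent, so at least 3 colors are needed.
One proper 3-coloring: A=3, B=3, C=1, D=3, E=2, F=1. No two adjacent vertices share a color.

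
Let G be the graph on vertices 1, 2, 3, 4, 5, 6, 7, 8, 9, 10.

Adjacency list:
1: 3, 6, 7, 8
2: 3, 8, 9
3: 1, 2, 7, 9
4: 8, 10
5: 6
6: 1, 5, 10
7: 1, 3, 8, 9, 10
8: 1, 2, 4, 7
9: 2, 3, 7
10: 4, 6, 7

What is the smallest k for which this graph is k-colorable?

1, 3, 7 are pairwise adjacent, so at least 3 colors are needed.
3 colors suffice: color red → {2, 4, 6, 7}; color blue → {3, 5, 8, 10}; color green → {1, 9}. Every edge joins two different colors.

3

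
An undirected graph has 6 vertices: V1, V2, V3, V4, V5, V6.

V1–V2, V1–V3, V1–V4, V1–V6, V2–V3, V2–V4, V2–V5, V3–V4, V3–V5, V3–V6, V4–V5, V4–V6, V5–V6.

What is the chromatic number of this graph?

V2, V3, V4, V5 are mutually adjacent (a clique of size 4), so at least 4 colors are needed.
One proper 4-coloring: V1=yellow, V2=green, V3=red, V4=blue, V5=yellow, V6=green. No two adjacent vertices share a color.

4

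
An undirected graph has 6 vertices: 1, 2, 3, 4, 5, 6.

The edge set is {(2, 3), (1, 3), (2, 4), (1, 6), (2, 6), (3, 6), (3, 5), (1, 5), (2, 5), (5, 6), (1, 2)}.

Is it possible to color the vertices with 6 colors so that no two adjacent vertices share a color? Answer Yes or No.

Yes

The chromatic number is 5. 1, 2, 3, 5, 6 are mutually adjacent (a clique of size 5), so at least 5 colors are needed.
5 colors suffice: color a → {2}; color b → {4, 5}; color c → {1}; color d → {6}; color e → {3}.
Since 6 ≥ 5, a proper 6-coloring certainly exists.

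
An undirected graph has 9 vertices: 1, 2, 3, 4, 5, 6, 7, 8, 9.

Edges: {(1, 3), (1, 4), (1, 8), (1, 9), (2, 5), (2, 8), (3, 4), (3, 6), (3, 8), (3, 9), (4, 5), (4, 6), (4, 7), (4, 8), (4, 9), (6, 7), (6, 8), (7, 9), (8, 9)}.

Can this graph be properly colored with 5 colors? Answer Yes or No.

The chromatic number is 5. 1, 3, 4, 8, 9 form a clique, so at least 5 colors are needed.
A valid assignment using 5 colors: 1=purple, 2=red, 3=green, 4=red, 5=blue, 6=yellow, 7=blue, 8=blue, 9=yellow.
That is already a proper 5-coloring.

Yes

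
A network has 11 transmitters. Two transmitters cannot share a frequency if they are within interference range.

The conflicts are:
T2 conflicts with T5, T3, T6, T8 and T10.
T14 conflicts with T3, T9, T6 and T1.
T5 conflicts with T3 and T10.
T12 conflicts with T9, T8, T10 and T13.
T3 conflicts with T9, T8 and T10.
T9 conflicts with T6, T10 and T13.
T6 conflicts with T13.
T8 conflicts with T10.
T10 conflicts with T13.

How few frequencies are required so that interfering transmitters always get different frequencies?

4

T2, T3, T8, T10 are mutually in conflict, so at least 4 frequencies are needed.
4 frequencies suffice: frequency 1 → {T14, T10}; frequency 2 → {T12, T3, T6, T1}; frequency 3 → {T2, T9}; frequency 4 → {T5, T8, T13}. Every pair that conflicts lands in different frequencies.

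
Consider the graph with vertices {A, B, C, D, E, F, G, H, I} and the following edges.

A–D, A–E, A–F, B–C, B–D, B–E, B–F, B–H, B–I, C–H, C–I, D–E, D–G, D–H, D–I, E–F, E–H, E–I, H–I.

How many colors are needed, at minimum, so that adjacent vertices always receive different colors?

5

B, D, E, H, I form a clique, so at least 5 colors are needed.
5 colors suffice: color 1 → {A, B, G}; color 2 → {C, D, F}; color 3 → {E}; color 4 → {I}; color 5 → {H}. Every edge joins two different colors.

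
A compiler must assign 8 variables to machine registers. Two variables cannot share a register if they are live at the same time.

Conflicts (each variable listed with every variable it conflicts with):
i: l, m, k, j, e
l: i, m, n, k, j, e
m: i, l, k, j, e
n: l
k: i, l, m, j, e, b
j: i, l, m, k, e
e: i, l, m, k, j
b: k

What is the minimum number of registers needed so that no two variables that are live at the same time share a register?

6

i, l, m, k, j, e are mutually in conflict, so at least 6 registers are needed.
6 registers suffice: register 1 → {n, k}; register 2 → {l, b}; register 3 → {i}; register 4 → {e}; register 5 → {m}; register 6 → {j}. Each listed conflict is separated.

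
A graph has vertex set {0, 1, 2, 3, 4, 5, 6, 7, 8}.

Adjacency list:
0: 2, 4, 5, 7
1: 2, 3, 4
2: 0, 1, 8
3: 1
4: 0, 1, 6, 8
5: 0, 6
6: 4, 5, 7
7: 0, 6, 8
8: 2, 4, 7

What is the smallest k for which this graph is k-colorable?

2

1 and 2 are adjacent, so at least 2 colors are needed.
2 colors suffice: color a → {2, 3, 4, 5, 7}; color b → {0, 1, 6, 8}. Every edge joins two different colors.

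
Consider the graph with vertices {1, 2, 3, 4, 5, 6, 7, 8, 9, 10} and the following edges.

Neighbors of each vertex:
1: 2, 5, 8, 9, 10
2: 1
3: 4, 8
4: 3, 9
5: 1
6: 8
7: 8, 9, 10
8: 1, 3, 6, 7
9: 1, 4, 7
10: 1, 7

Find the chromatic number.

3

The cycle 8-1-9-4-3-8 has odd length 5, so it cannot be 2-colored; at least 3 colors are needed.
One proper 3-coloring: 1=a, 2=b, 3=c, 4=a, 5=b, 6=a, 7=a, 8=b, 9=b, 10=b. Every edge joins two different colors.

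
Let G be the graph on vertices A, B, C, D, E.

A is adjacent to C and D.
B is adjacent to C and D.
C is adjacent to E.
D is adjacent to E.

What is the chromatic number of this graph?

A and D are adjacent, so at least 2 colors are needed.
One proper 2-coloring: A=2, B=2, C=1, D=1, E=2. Each edge has distinct colors on its endpoints.

2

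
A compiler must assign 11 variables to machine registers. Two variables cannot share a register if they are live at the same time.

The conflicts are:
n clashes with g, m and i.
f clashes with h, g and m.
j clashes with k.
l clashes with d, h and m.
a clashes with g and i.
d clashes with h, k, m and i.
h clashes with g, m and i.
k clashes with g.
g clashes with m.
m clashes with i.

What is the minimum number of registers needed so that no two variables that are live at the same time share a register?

4

d, h, m, i are mutually in conflict, so at least 4 registers are needed.
Using 4 registers: n=2, f=4, j=2, l=4, a=1, d=3, h=2, k=1, g=3, m=1, i=4. Each listed conflict is separated.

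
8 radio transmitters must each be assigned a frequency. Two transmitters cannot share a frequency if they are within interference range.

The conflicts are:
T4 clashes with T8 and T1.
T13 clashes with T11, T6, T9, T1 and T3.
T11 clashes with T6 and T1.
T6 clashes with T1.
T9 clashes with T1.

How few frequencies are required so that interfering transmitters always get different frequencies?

4

T13, T11, T6, T1 pairwise conflict, so at least 4 frequencies are needed.
4 frequencies suffice: frequency 1 → {T8, T1, T3}; frequency 2 → {T4, T13}; frequency 3 → {T6, T9}; frequency 4 → {T11}. Every pair that conflicts lands in different frequencies.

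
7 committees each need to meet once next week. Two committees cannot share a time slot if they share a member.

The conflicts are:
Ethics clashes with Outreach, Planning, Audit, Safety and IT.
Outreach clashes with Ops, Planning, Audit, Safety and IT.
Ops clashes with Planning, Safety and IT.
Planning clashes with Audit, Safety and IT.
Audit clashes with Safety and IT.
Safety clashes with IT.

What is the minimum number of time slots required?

6

Ethics, Outreach, Planning, Audit, Safety, IT are mutually in conflict, so at least 6 time slots are needed.
6 time slots suffice: time slot 1 → {IT}; time slot 2 → {Outreach}; time slot 3 → {Planning}; time slot 4 → {Safety}; time slot 5 → {Ops, Audit}; time slot 6 → {Ethics}. Every pair that conflicts lands in different time slots.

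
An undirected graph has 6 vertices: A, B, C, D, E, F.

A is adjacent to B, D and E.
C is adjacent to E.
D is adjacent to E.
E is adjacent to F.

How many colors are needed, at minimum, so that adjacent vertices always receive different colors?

A, D, E are pairwise adjacent, so at least 3 colors are needed.
3 colors suffice: color red → {B, E}; color blue → {A, C, F}; color green → {D}. Every edge joins two different colors.

3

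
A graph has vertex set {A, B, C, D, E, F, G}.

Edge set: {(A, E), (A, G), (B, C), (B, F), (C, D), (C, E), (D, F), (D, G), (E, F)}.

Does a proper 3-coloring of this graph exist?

The chromatic number is 3. The cycle A-E-F-D-G-A has odd length 5, so it cannot be 2-colored; at least 3 colors are needed.
3 colors suffice: color red → {A, C, F}; color blue → {B, D, E}; color green → {G}.
That is already a proper 3-coloring.

Yes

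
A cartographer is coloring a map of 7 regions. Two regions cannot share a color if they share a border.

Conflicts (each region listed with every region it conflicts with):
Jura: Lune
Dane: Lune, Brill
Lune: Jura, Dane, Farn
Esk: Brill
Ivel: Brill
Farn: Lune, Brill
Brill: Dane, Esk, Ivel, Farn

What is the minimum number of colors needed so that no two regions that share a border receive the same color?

Lune and Farn conflict, so at least 2 colors are needed.
2 colors suffice: Jura=2, Dane=2, Lune=1, Esk=2, Ivel=2, Farn=2, Brill=1. Every pair that conflicts lands in different colors.

2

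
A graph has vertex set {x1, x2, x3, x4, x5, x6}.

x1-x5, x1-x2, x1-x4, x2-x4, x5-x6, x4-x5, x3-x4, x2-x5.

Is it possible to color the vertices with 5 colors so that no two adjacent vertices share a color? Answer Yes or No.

Yes

The chromatic number is 4. x1, x2, x4, x5 are mutually adjacent (a clique of size 4), so at least 4 colors are needed.
4 colors suffice: color 1 → {x3, x5}; color 2 → {x4, x6}; color 3 → {x1}; color 4 → {x2}.
Since 5 ≥ 4, a proper 5-coloring certainly exists.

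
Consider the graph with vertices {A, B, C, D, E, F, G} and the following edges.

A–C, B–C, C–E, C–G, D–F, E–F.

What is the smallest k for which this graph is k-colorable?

2

C and G are adjacent, so at least 2 colors are needed.
2 colors suffice: A=blue, B=blue, C=red, D=blue, E=blue, F=red, G=blue. No two adjacent vertices share a color.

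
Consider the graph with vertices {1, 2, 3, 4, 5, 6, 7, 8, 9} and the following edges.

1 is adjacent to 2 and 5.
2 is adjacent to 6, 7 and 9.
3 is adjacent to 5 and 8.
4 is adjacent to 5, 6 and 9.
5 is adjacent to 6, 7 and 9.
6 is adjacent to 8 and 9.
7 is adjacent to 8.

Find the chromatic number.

4, 5, 6, 9 are mutually adjacent (a clique of size 4), so at least 4 colors are needed.
4 colors suffice: 1=b, 2=a, 3=b, 4=d, 5=a, 6=b, 7=b, 8=a, 9=c. Each edge has distinct colors on its endpoints.

4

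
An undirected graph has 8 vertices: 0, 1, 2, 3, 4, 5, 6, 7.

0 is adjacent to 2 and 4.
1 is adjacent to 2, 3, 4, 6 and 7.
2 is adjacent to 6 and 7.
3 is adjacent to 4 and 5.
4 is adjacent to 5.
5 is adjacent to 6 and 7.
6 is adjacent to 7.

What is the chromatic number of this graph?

1, 2, 6, 7 form a clique, so at least 4 colors are needed.
4 colors suffice: color a → {0, 1, 5}; color b → {2, 4}; color c → {3, 6}; color d → {7}. Every edge joins two different colors.

4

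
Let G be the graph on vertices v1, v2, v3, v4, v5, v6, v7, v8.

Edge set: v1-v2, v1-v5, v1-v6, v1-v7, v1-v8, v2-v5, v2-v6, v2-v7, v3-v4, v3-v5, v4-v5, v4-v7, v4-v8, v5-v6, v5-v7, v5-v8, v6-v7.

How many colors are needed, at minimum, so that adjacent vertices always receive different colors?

5

v1, v2, v5, v6, v7 are mutually adjacent (a clique of size 5), so at least 5 colors are needed.
One proper 5-coloring: v1=3, v2=4, v3=2, v4=3, v5=1, v6=5, v7=2, v8=2. No two adjacent vertices share a color.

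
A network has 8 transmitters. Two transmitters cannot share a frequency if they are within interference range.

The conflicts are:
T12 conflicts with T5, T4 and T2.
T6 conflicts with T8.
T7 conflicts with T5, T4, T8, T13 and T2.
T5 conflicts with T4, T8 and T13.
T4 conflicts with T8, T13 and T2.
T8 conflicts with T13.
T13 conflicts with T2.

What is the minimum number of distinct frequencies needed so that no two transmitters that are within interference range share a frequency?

5

T7, T5, T4, T8, T13 pairwise conflict, so at least 5 frequencies are needed.
5 frequencies suffice: frequency 1 → {T6, T4}; frequency 2 → {T12, T7}; frequency 3 → {T13}; frequency 4 → {T8, T2}; frequency 5 → {T5}. Each listed conflict is separated.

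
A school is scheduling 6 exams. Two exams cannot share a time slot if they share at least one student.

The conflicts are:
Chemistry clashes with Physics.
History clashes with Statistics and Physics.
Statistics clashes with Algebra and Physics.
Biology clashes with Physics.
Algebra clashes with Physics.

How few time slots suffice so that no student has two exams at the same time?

3

Statistics, Algebra, Physics are mutually in conflict, so at least 3 time slots are needed.
3 time slots suffice: Chemistry=2, History=3, Statistics=2, Biology=2, Algebra=3, Physics=1. Every pair that conflicts lands in different time slots.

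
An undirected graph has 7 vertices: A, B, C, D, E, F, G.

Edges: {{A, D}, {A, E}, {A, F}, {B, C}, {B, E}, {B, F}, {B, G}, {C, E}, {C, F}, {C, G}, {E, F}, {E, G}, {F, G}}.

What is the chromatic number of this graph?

B, C, E, F, G are mutually adjacent (a clique of size 5), so at least 5 colors are needed.
One proper 5-coloring: A=green, B=green, C=purple, D=red, E=red, F=blue, G=yellow. Every edge joins two different colors.

5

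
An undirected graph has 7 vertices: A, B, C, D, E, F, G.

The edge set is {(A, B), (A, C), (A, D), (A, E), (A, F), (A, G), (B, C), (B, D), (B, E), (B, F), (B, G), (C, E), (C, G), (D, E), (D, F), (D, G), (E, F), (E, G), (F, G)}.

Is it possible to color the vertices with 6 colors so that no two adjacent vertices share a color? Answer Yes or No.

Yes

The chromatic number is 6. A, B, D, E, F, G are mutually adjacent (a clique of size 6), so at least 6 colors are needed.
6 colors suffice: color 1 → {E}; color 2 → {B}; color 3 → {A}; color 4 → {G}; color 5 → {C, D}; color 6 → {F}.
That is already a proper 6-coloring.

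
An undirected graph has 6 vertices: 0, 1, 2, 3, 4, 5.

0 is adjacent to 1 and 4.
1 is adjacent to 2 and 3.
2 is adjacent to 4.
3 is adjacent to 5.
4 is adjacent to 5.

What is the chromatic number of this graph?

The cycle 4-5-3-1-2-4 has odd length 5, so it cannot be 2-colored; at least 3 colors are needed.
3 colors suffice: color a → {1, 4}; color b → {0, 2, 3}; color c → {5}. Every edge joins two different colors.

3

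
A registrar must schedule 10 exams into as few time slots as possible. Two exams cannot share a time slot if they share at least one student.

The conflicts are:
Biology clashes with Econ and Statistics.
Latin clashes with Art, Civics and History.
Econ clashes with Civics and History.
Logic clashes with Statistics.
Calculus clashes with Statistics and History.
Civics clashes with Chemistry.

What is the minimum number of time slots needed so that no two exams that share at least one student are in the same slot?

3

The cycle Econ-Biology-Statistics-Calculus-History-Econ has odd length 5, so it cannot be 2-colored; at least 3 time slots are needed.
3 time slots suffice: time slot 1 → {Latin, Econ, Statistics, Chemistry}; time slot 2 → {Biology, Art, Logic, Civics, History}; time slot 3 → {Calculus}. Every pair that conflicts lands in different time slots.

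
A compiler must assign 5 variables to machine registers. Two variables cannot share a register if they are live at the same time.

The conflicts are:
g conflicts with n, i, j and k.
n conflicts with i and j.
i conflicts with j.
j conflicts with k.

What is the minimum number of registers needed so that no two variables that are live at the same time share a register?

g, n, i, j all conflict with each other, so at least 4 registers are needed.
4 registers suffice: register 1 → {j}; register 2 → {g}; register 3 → {n, k}; register 4 → {i}. Each listed conflict is separated.

4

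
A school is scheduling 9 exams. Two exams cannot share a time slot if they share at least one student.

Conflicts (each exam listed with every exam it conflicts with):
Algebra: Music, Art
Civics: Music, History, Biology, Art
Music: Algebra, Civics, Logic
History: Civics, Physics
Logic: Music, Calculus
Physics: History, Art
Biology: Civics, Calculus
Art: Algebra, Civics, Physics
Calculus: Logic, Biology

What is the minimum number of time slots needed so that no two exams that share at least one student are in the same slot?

The cycle Biology-Calculus-Logic-Music-Civics-Biology has odd length 5, so it cannot be 2-colored; at least 3 time slots are needed.
A valid assignment using 3 time slots: Algebra=1, Civics=1, Music=2, History=2, Logic=1, Physics=1, Biology=2, Art=2, Calculus=3. Every pair that conflicts lands in different time slots.

3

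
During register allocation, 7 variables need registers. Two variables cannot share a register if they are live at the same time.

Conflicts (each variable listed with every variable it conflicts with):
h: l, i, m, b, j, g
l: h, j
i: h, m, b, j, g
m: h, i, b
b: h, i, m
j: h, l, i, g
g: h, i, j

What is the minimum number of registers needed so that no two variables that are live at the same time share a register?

4

h, i, m, b pairwise conflict, so at least 4 registers are needed.
4 registers suffice: register 1 → {h}; register 2 → {l, i}; register 3 → {b, j}; register 4 → {m, g}. No two conflicting variables share a register.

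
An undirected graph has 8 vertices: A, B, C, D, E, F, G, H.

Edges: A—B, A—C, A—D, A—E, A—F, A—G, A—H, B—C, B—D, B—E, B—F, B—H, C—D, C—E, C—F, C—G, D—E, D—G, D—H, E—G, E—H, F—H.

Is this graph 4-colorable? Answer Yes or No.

A, C, D, E, G are mutually adjacent (a clique of size 5), so at least 5 colors are needed.
So 4 colors are not enough.

No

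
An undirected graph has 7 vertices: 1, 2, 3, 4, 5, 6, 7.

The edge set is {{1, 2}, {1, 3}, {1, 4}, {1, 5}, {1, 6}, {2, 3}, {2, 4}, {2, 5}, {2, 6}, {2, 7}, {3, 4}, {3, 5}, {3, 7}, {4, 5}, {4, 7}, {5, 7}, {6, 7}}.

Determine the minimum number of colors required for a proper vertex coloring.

2, 3, 4, 5, 7 are pairwise adjacent (a clique of size 5), so at least 5 colors are needed.
5 colors suffice: color a → {2}; color b → {1, 7}; color c → {3, 6}; color d → {4}; color e → {5}. No two adjacent vertices share a color.

5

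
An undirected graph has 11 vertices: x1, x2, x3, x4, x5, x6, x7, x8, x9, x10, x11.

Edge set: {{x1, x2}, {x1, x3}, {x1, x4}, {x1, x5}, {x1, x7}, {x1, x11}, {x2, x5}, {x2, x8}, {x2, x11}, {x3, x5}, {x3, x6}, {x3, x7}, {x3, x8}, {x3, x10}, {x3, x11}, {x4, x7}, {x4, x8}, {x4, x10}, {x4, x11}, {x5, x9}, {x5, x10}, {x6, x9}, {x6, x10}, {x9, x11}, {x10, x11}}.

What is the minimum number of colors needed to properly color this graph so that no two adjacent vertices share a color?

x3, x5, x10 are pairwise adjacent, so at least 3 colors are needed.
3 colors suffice: color R → {x2, x3, x4, x9}; color B → {x1, x8, x10}; color G → {x5, x6, x7, x11}. Every edge joins two different colors.

3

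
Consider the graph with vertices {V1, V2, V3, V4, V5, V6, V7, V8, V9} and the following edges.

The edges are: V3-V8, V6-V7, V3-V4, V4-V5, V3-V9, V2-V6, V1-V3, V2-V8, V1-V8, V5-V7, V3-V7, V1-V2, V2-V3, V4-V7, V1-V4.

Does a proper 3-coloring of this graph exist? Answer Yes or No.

V1, V2, V3, V8 are mutually adjacent (a clique of size 4), so at least 4 colors are needed.
So 3 colors are not enough.

No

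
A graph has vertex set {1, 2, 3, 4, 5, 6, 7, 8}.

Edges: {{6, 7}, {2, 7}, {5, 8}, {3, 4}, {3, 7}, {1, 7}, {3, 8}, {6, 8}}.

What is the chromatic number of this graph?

1 and 7 are adjacent, so at least 2 colors are needed.
2 colors suffice: color red → {4, 7, 8}; color blue → {1, 2, 3, 5, 6}. Each edge has distinct colors on its endpoints.

2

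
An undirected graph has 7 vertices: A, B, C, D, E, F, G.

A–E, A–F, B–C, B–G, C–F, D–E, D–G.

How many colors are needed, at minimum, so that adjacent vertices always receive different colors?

The cycle C-B-G-D-E-A-F-C has odd length 7, so it cannot be 2-colored; at least 3 colors are needed.
3 colors suffice: color 1 → {A, C, D}; color 2 → {B, E, F}; color 3 → {G}. No two adjacent vertices share a color.

3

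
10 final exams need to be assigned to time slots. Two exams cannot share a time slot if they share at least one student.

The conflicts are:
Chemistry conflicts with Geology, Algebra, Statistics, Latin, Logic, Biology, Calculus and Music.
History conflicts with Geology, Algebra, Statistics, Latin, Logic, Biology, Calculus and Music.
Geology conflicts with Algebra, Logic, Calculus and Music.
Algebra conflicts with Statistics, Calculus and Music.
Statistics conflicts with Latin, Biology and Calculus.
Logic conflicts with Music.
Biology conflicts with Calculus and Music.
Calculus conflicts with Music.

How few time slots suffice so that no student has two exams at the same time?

5

Chemistry, Geology, Algebra, Calculus, Music pairwise conflict, so at least 5 time slots are needed.
5 time slots suffice: time slot 1 → {Chemistry, History}; time slot 2 → {Latin, Logic, Calculus}; time slot 3 → {Statistics, Music}; time slot 4 → {Algebra, Biology}; time slot 5 → {Geology}. Each listed conflict is separated.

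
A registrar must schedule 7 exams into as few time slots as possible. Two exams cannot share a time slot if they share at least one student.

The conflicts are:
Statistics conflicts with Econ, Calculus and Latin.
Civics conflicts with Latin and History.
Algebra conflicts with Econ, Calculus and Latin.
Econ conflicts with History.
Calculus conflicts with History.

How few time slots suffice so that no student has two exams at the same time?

The cycle History-Calculus-Algebra-Latin-Civics-History has odd length 5, so it cannot be 2-colored; at least 3 time slots are needed.
3 time slots suffice: time slot 1 → {Statistics, Algebra, History}; time slot 2 → {Econ, Calculus, Latin}; time slot 3 → {Civics}. Each listed conflict is separated.

3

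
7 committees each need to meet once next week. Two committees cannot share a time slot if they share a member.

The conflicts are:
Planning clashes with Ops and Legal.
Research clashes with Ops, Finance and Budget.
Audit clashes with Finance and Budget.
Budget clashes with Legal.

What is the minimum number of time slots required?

3

The cycle Planning-Ops-Research-Budget-Legal-Planning has odd length 5, so it cannot be 2-colored; at least 3 time slots are needed.
3 time slots suffice: time slot 1 → {Planning, Research, Audit}; time slot 2 → {Ops, Finance, Budget}; time slot 3 → {Legal}. Each listed conflict is separated.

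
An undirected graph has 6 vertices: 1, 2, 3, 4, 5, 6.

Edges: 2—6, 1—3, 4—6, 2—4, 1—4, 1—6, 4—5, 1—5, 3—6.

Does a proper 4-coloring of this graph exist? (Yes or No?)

The chromatic number is 3. 1, 4, 5 are mutually adjacent, so at least 3 colors are needed.
3 colors suffice: color a → {1, 2}; color b → {5, 6}; color c → {3, 4}.
Since 4 ≥ 3, a proper 4-coloring certainly exists.

Yes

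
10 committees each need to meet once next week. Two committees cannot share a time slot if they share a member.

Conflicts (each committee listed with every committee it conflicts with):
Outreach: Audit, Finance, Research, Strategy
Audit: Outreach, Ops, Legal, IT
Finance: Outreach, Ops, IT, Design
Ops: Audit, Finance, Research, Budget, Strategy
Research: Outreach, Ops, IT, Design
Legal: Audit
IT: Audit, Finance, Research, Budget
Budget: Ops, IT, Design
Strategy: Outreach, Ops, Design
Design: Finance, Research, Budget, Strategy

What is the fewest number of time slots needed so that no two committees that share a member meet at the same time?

Audit and Legal conflict, so at least 2 time slots are needed.
2 time slots suffice: time slot 1 → {Outreach, Ops, Legal, IT, Design}; time slot 2 → {Audit, Finance, Research, Budget, Strategy}. No two conflicting committees share a time slot.

2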